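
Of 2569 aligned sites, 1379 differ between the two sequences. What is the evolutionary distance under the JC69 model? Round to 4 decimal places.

p = 1379/2569 ≈ 0.536785.
d = −(3/4) ln(1 − 4p/3) = −0.75 ln(1 − 0.715713) = −0.75 ln(0.284287)
  = −0.75 × (-1.257771) = 0.943328 substitutions/site.

0.9433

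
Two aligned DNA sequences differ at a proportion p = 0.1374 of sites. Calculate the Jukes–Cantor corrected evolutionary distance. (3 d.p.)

0.152

d = −(3/4) ln(1 − 4p/3) = −0.75 ln(1 − 0.1832) = −0.75 ln(0.8168)
  = −0.75 × (-0.202361) = 0.151771 substitutions/site.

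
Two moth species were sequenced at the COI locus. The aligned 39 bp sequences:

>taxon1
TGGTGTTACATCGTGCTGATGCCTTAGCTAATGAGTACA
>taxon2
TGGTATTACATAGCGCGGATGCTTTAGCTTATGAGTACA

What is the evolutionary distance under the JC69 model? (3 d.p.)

The sequences differ at 6 of 39 sites (5, 12, 14, 17, 23, 30), so p = 6/39 ≈ 0.153846.
d = −(3/4) ln(1 − 4p/3) = −0.75 ln(1 − 0.205128) = −0.75 ln(0.794872)
  = −0.75 × (-0.229574) = 0.172181 substitutions/site.

0.172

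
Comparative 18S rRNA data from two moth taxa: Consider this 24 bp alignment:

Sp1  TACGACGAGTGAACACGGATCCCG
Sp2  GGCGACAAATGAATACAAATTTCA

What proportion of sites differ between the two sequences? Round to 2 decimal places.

0.42

The sequences differ at 10 of 24 positions (sites 1, 2, 7, 9, 14, 17, 18, 21, 22, 24).
p = 10/24 = 0.416666… ≈ 0.42 (to 2 d.p.).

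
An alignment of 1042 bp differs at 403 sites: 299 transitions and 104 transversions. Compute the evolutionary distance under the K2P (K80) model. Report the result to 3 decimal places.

0.616

P = 299/1042 ≈ 0.286948 and Q = 104/1042 ≈ 0.099808.
Under the Kimura two-parameter model, d = −½ ln(1 − 2P − Q) − ¼ ln(1 − 2Q).
1 − 2P − Q = 0.326296, giving −½ ln(0.326296) = 0.559975.
1 − 2Q = 0.800384, giving −¼ ln(0.800384) = 0.055666.
d = 0.559975 + 0.055666 = 0.615641.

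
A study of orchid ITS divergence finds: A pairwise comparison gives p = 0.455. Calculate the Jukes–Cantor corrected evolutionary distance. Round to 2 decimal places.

0.70

d = −(3/4) ln(1 − 4p/3) = −0.75 ln(1 − 0.606667) = −0.75 ln(0.393333)
  = −0.75 × (-0.933099) = 0.699824 substitutions/site.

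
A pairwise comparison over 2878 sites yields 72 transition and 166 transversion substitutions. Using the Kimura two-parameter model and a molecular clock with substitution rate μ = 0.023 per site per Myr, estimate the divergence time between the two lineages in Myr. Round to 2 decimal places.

P = 72/2878 ≈ 0.025017 and Q = 166/2878 ≈ 0.057679.
Under the Kimura two-parameter model, d = −½ ln(1 − 2P − Q) − ¼ ln(1 − 2Q).
1 − 2P − Q = 0.892287, giving −½ ln(0.892287) = 0.056984.
1 − 2Q = 0.884642, giving −¼ ln(0.884642) = 0.030643.
d = 0.056984 + 0.030643 = 0.087627.
Under a molecular clock d = 2μt, so t = d/(2μ) = 0.087627 / (2 × 0.023) = 1.90 Myr.

1.90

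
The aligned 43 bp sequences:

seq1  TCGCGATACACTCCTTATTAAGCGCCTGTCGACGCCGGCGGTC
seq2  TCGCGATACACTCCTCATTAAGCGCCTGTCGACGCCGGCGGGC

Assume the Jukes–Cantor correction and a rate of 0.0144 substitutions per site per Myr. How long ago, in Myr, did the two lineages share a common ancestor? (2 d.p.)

1.67

The sequences differ at 2 of 43 sites (16, 42), so p = 2/43 ≈ 0.046512.
d = −(3/4) ln(1 − 4p/3) = −0.75 ln(1 − 0.062016) = −0.75 ln(0.937984)
  = −0.75 × (-0.064022) = 0.048017 substitutions/site.
Under a molecular clock d = 2μt, so t = d/(2μ) = 0.048017 / (2 × 0.0144) = 1.67 Myr.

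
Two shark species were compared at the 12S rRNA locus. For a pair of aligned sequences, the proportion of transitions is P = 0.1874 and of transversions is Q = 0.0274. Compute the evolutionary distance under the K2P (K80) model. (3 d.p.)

0.271

Under the Kimura two-parameter model, d = −½ ln(1 − 2P − Q) − ¼ ln(1 − 2Q).
1 − 2P − Q = 0.5978, giving −½ ln(0.5978) = 0.257250.
1 − 2Q = 0.9452, giving −¼ ln(0.9452) = 0.014090.
d = 0.257250 + 0.014090 = 0.271340.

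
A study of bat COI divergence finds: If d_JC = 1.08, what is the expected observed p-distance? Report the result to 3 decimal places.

p = (3/4)(1 − e^(−4d/3)) = 0.75 × (1 − e^(-1.44)) = 0.75 × (1 − 0.236928) = 0.572304.

0.572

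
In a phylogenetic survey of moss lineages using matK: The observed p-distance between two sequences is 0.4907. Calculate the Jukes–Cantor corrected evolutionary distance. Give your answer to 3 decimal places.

d = −(3/4) ln(1 − 4p/3) = −0.75 ln(1 − 0.654267) = −0.75 ln(0.345733)
  = −0.75 × (-1.062088) = 0.796566 substitutions/site.

0.797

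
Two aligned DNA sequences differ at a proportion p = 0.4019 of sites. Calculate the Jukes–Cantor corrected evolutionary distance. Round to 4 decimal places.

d = −(3/4) ln(1 − 4p/3) = −0.75 ln(1 − 0.535867) = −0.75 ln(0.464133)
  = −0.75 × (-0.767584) = 0.575688 substitutions/site.

0.5757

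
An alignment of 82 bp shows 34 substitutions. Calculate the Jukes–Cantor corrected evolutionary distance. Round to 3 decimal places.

p = 34/82 ≈ 0.414634.
d = −(3/4) ln(1 − 4p/3) = −0.75 ln(1 − 0.552845) = −0.75 ln(0.447155)
  = −0.75 × (-0.804850) = 0.603638 substitutions/site.

0.604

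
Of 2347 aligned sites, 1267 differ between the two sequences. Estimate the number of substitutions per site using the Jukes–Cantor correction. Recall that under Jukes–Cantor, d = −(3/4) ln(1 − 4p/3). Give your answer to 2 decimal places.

p = 1267/2347 ≈ 0.539838.
d = −(3/4) ln(1 − 4p/3) = −0.75 ln(1 − 0.719784) = −0.75 ln(0.280216)
  = −0.75 × (-1.272195) = 0.954146 substitutions/site.

0.95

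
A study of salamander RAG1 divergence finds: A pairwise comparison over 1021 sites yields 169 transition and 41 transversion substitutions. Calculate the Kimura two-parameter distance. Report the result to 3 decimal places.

0.253

P = 169/1021 ≈ 0.165524 and Q = 41/1021 ≈ 0.040157.
Under the Kimura two-parameter model, d = −½ ln(1 − 2P − Q) − ¼ ln(1 − 2Q).
1 − 2P − Q = 0.628795, giving −½ ln(0.628795) = 0.231975.
1 − 2Q = 0.919686, giving −¼ ln(0.919686) = 0.020931.
d = 0.231975 + 0.020931 = 0.252906.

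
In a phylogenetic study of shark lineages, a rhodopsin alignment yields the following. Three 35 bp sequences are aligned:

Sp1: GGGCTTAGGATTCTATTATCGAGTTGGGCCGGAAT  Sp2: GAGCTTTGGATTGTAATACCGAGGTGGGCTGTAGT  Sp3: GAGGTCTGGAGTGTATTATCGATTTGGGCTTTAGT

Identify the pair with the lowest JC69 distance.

Sp1–Sp2: 9/35 differ, p = 0.257, d = 0.315.
Sp1–Sp3: 11/35 differ, p = 0.314, d = 0.407.
Sp2–Sp3: 8/35 differ, p = 0.229, d = 0.273.
The smallest distance is between Sp2 and Sp3.

Sp2 and Sp3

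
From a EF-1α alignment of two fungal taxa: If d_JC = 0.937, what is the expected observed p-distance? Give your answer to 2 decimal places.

p = (3/4)(1 − e^(−4d/3)) = 0.75 × (1 − e^(-1.249333)) = 0.75 × (1 − 0.286696) = 0.534978.

0.53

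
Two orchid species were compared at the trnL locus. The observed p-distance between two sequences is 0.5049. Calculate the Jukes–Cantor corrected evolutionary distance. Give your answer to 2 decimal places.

0.84

d = −(3/4) ln(1 − 4p/3) = −0.75 ln(1 − 0.6732) = −0.75 ln(0.3268)
  = −0.75 × (-1.118407) = 0.838805 substitutions/site.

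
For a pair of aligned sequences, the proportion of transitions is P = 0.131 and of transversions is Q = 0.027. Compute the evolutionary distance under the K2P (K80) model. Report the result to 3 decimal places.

Under the Kimura two-parameter model, d = −½ ln(1 − 2P − Q) − ¼ ln(1 − 2Q).
1 − 2P − Q = 0.711, giving −½ ln(0.711) = 0.170541.
1 − 2Q = 0.946, giving −¼ ln(0.946) = 0.013878.
d = 0.170541 + 0.013878 = 0.184419.

0.184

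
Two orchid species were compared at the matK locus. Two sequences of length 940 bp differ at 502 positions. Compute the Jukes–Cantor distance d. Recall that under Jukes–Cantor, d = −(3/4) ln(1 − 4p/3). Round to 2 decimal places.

p = 502/940 ≈ 0.534043.
d = −(3/4) ln(1 − 4p/3) = −0.75 ln(1 − 0.712057) = −0.75 ln(0.287943)
  = −0.75 × (-1.244993) = 0.933745 substitutions/site.

0.93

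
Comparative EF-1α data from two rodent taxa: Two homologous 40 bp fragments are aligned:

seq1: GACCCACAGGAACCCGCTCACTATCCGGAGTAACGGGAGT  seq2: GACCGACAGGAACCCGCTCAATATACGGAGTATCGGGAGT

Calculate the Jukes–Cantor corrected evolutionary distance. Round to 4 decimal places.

0.1073

The sequences differ at 4 of 40 sites (5, 21, 25, 33), so p = 4/40 = 0.1.
d = −(3/4) ln(1 − 4p/3) = −0.75 ln(1 − 0.133333) = −0.75 ln(0.866667)
  = −0.75 × (-0.143100) = 0.107325 substitutions/site.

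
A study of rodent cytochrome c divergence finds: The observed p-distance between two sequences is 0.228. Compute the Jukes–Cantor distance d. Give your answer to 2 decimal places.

d = −(3/4) ln(1 − 4p/3) = −0.75 ln(1 − 0.304) = −0.75 ln(0.696)
  = −0.75 × (-0.362406) = 0.271805 substitutions/site.

0.27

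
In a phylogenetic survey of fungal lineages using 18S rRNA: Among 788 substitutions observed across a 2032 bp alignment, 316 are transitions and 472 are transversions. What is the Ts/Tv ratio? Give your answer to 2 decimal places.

0.67

R = 316/472 = 0.669491… ≈ 0.67 (to 2 d.p.).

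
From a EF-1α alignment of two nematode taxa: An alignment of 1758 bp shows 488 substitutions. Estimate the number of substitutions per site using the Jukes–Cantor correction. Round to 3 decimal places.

0.347

p = 488/1758 ≈ 0.277588.
d = −(3/4) ln(1 − 4p/3) = −0.75 ln(1 − 0.370117) = −0.75 ln(0.629883)
  = −0.75 × (-0.462221) = 0.346666 substitutions/site.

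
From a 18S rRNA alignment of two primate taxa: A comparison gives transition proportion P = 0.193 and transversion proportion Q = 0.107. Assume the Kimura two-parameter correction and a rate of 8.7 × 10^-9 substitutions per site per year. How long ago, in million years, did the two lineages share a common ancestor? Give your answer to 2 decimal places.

22.98

Under the Kimura two-parameter model, d = −½ ln(1 − 2P − Q) − ¼ ln(1 − 2Q).
1 − 2P − Q = 0.507, giving −½ ln(0.507) = 0.339622.
1 − 2Q = 0.786, giving −¼ ln(0.786) = 0.060200.
d = 0.339622 + 0.060200 = 0.399822.
Under a molecular clock d = 2μt, so t = d/(2μ) = 0.399822 / (2 × 8.7 × 10^-9) = 22.98 million years.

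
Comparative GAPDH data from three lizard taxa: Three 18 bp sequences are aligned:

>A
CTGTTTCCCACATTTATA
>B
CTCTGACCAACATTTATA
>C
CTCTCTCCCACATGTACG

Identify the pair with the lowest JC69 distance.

A and B

A–B: 4/18 differ, p = 0.222, d = 0.264.
A–C: 5/18 differ, p = 0.278, d = 0.347.
B–C: 6/18 differ, p = 0.333, d = 0.441.
The smallest distance is between A and B.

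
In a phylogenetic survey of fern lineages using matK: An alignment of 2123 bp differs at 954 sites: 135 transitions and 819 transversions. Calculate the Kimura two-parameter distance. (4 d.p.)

0.7288

P = 135/2123 ≈ 0.063589 and Q = 819/2123 ≈ 0.385775.
Under the Kimura two-parameter model, d = −½ ln(1 − 2P − Q) − ¼ ln(1 − 2Q).
1 − 2P − Q = 0.487047, giving −½ ln(0.487047) = 0.359697.
1 − 2Q = 0.22845, giving −¼ ln(0.22845) = 0.369109.
d = 0.359697 + 0.369109 = 0.728806.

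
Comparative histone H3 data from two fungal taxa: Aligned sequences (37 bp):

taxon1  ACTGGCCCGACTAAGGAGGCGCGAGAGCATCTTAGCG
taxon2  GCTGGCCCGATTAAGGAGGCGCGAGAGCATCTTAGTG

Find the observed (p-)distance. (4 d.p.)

0.0811

The sequences differ at 3 of 37 positions (sites 1, 11, 36).
p = 3/37 = 0.081081… ≈ 0.0811 (to 4 d.p.).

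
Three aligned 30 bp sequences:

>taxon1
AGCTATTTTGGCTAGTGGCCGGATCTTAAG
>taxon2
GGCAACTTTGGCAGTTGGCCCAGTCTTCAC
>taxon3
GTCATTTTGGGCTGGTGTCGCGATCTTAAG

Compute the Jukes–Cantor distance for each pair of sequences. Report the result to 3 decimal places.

d(taxon1,taxon2) = 0.503, d(taxon1,taxon3) = 0.383, d(taxon2,taxon3) = 0.572

taxon1–taxon2: 11/30 sites differ → p ≈ 0.366667, d = −0.75 ln(1 − 0.488889) = 0.503376 ≈ 0.503.
taxon1–taxon3: 9/30 sites differ → p = 0.3, d = −0.75 ln(1 − 0.4) = 0.383119 ≈ 0.383.
taxon2–taxon3: 12/30 sites differ → p = 0.4, d = −0.75 ln(1 − 0.533333) = 0.571605 ≈ 0.572.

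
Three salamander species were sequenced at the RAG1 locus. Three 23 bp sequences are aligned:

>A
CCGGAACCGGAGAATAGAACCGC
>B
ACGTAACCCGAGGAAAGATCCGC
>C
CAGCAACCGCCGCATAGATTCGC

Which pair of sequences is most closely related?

A and B

A–B: 6/23 differ, p = 0.261, d = 0.321.
A–C: 7/23 differ, p = 0.304, d = 0.390.
B–C: 9/23 differ, p = 0.391, d = 0.553.
The smallest distance is between A and B.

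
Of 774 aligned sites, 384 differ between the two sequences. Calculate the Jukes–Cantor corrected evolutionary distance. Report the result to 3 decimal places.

0.812

p = 384/774 ≈ 0.496124.
d = −(3/4) ln(1 − 4p/3) = −0.75 ln(1 − 0.661499) = −0.75 ln(0.338501)
  = −0.75 × (-1.083228) = 0.812421 substitutions/site.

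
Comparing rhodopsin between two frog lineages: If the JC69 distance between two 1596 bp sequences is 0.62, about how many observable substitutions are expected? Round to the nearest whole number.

673

Invert JC69: p = (3/4)(1 − e^(−4d/3)) = 0.75 × (1 − e^(-0.826667)) = 0.75 × (1 − 0.437505) = 0.421871.
Expected differing sites = pL ≈ 0.421871 × 1596 = 673.306116 ≈ 673.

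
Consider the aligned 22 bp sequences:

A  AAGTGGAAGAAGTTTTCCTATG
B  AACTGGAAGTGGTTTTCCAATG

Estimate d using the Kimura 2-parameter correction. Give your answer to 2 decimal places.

Of 22 sites, 1 differences are transitions and 3 are transversions, so P = 1/22 ≈ 0.045455 and Q = 3/22 ≈ 0.136364.
Under the Kimura two-parameter model, d = −½ ln(1 − 2P − Q) − ¼ ln(1 − 2Q).
1 − 2P − Q = 0.772726, giving −½ ln(0.772726) = 0.128915.
1 − 2Q = 0.727272, giving −¼ ln(0.727272) = 0.079614.
d = 0.128915 + 0.079614 = 0.208529.

0.21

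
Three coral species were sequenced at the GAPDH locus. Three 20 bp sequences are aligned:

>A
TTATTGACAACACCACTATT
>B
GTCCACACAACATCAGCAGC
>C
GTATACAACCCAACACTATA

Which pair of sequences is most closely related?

A–B: 10/20 differ, p = 0.500, d = 0.824.
A–C: 8/20 differ, p = 0.400, d = 0.572.
B–C: 10/20 differ, p = 0.500, d = 0.824.
The smallest distance is between A and C.

A and C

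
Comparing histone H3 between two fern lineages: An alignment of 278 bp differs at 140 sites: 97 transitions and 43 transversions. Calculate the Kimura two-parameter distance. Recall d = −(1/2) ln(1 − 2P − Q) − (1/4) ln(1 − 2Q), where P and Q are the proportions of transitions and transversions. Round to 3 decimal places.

P = 97/278 ≈ 0.348921 and Q = 43/278 ≈ 0.154676.
Under the Kimura two-parameter model, d = −½ ln(1 − 2P − Q) − ¼ ln(1 − 2Q).
1 − 2P − Q = 0.147482, giving −½ ln(0.147482) = 0.957025.
1 − 2Q = 0.690648, giving −¼ ln(0.690648) = 0.092531.
d = 0.957025 + 0.092531 = 1.049556.

1.050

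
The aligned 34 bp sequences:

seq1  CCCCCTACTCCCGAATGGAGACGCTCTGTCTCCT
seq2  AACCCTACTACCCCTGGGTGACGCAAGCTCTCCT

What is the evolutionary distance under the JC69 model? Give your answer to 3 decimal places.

The sequences differ at 12 of 34 sites, so p = 12/34 ≈ 0.352941.
d = −(3/4) ln(1 − 4p/3) = −0.75 ln(1 − 0.470588) = −0.75 ln(0.529412)
  = −0.75 × (-0.635988) = 0.476991 substitutions/site.

0.477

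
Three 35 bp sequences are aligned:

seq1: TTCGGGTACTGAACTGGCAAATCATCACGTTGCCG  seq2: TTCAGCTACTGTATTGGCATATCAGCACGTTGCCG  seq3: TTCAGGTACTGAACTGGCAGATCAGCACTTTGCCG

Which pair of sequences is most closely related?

seq1 and seq3

seq1–seq2: 6/35 differ, p = 0.171, d = 0.195.
seq1–seq3: 4/35 differ, p = 0.114, d = 0.124.
seq2–seq3: 5/35 differ, p = 0.143, d = 0.158.
The smallest distance is between seq1 and seq3.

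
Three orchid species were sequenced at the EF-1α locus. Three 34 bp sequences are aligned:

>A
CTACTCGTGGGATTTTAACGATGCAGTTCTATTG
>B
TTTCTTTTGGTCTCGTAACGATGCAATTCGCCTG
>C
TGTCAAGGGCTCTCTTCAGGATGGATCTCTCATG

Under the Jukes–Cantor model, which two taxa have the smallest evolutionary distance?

A–B: 12/34 differ, p = 0.353, d = 0.477.
A–C: 17/34 differ, p = 0.500, d = 0.824.
B–C: 14/34 differ, p = 0.412, d = 0.597.
The smallest distance is between A and B.

A and B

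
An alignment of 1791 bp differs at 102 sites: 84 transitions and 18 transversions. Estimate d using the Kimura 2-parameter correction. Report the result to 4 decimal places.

0.0599

P = 84/1791 ≈ 0.046901 and Q = 18/1791 ≈ 0.01005.
Under the Kimura two-parameter model, d = −½ ln(1 − 2P − Q) − ¼ ln(1 − 2Q).
1 − 2P − Q = 0.896148, giving −½ ln(0.896148) = 0.054825.
1 − 2Q = 0.9799, giving −¼ ln(0.9799) = 0.005076.
d = 0.054825 + 0.005076 = 0.059901.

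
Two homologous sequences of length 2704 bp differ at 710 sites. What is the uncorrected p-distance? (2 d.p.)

0.26

p = 710/2704 = 0.262573… ≈ 0.26 (to 2 d.p.).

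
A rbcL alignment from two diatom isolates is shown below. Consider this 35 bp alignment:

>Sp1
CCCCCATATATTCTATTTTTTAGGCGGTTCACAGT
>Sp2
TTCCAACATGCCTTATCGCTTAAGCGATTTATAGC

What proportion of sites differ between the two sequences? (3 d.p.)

The sequences differ at 16 of 35 positions.
p = 16/35 = 0.457142… ≈ 0.457 (to 3 d.p.).

0.457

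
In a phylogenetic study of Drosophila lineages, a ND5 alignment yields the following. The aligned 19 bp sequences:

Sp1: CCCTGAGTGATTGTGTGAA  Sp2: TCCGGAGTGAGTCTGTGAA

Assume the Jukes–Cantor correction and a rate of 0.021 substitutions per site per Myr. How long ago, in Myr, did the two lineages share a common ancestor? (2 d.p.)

5.88

The sequences differ at 4 of 19 sites (1, 4, 11, 13), so p = 4/19 ≈ 0.210526.
d = −(3/4) ln(1 − 4p/3) = −0.75 ln(1 − 0.280701) = −0.75 ln(0.719299)
  = −0.75 × (-0.329478) = 0.247109 substitutions/site.
Under a molecular clock d = 2μt, so t = d/(2μ) = 0.247109 / (2 × 0.021) = 5.88 Myr.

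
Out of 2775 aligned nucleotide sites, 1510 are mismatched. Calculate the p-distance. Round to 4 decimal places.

0.5441

p = 1510/2775 = 0.544144… ≈ 0.5441 (to 4 d.p.).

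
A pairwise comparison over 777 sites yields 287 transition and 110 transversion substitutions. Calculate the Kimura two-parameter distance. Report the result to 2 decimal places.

P = 287/777 ≈ 0.369369 and Q = 110/777 ≈ 0.14157.
Under the Kimura two-parameter model, d = −½ ln(1 − 2P − Q) − ¼ ln(1 − 2Q).
1 − 2P − Q = 0.119692, giving −½ ln(0.119692) = 1.061417.
1 − 2Q = 0.71686, giving −¼ ln(0.71686) = 0.083219.
d = 1.061417 + 0.083219 = 1.144636.

1.14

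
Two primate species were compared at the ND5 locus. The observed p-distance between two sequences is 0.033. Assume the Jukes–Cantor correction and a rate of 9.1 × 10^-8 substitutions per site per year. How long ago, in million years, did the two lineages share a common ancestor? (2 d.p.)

0.19

d = −(3/4) ln(1 − 4p/3) = −0.75 ln(1 − 0.044) = −0.75 ln(0.956)
  = −0.75 × (-0.044997) = 0.033748 substitutions/site.
Under a molecular clock d = 2μt, so t = d/(2μ) = 0.033748 / (2 × 9.1 × 10^-8) = 0.19 million years.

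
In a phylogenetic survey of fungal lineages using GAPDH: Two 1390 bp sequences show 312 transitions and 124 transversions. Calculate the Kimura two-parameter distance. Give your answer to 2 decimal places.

0.44

P = 312/1390 ≈ 0.22446 and Q = 124/1390 ≈ 0.089209.
Under the Kimura two-parameter model, d = −½ ln(1 − 2P − Q) − ¼ ln(1 − 2Q).
1 − 2P − Q = 0.461871, giving −½ ln(0.461871) = 0.386235.
1 − 2Q = 0.821582, giving −¼ ln(0.821582) = 0.049131.
d = 0.386235 + 0.049131 = 0.435366.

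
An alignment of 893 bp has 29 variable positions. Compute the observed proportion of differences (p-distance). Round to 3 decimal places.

p = 29/893 = 0.032474… ≈ 0.032 (to 3 d.p.).

0.032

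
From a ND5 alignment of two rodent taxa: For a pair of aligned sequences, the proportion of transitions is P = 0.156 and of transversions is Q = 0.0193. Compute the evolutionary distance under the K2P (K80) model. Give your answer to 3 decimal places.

Under the Kimura two-parameter model, d = −½ ln(1 − 2P − Q) − ¼ ln(1 − 2Q).
1 − 2P − Q = 0.6687, giving −½ ln(0.6687) = 0.201210.
1 − 2Q = 0.9614, giving −¼ ln(0.9614) = 0.009841.
d = 0.201210 + 0.009841 = 0.211051.

0.211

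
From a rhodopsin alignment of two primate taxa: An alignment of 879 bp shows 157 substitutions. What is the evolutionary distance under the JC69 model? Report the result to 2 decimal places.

p = 157/879 ≈ 0.178612.
d = −(3/4) ln(1 − 4p/3) = −0.75 ln(1 − 0.238149) = −0.75 ln(0.761851)
  = −0.75 × (-0.272004) = 0.204003 substitutions/site.

0.20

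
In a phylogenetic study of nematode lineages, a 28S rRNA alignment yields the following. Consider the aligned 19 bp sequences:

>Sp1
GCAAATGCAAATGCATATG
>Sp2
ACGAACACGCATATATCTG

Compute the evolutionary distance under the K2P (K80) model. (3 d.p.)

0.982

Of 19 sites, 7 differences are transitions and 2 are transversions, so P = 7/19 ≈ 0.368421 and Q = 2/19 ≈ 0.105263.
Under the Kimura two-parameter model, d = −½ ln(1 − 2P − Q) − ¼ ln(1 − 2Q).
1 − 2P − Q = 0.157895, giving −½ ln(0.157895) = 0.922913.
1 − 2Q = 0.789474, giving −¼ ln(0.789474) = 0.059097.
d = 0.922913 + 0.059097 = 0.982010.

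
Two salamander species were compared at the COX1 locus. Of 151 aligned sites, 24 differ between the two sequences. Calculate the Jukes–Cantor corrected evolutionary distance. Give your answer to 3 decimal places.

0.179

p = 24/151 ≈ 0.15894.
d = −(3/4) ln(1 − 4p/3) = −0.75 ln(1 − 0.21192) = −0.75 ln(0.78808)
  = −0.75 × (-0.238156) = 0.178617 substitutions/site.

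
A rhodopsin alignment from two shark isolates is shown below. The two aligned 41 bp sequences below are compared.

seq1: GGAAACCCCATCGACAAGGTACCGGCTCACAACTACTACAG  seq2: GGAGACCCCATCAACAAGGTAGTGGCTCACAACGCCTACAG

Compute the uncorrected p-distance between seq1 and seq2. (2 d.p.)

0.15

The sequences differ at 6 of 41 positions (sites 4, 13, 22, 23, 34, 35).
p = 6/41 = 0.146341… ≈ 0.15 (to 2 d.p.).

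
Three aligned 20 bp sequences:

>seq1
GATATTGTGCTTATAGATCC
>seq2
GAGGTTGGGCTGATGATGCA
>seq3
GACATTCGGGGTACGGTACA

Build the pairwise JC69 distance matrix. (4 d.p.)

seq1–seq2: 9/20 sites differ → p = 0.45, d = −0.75 ln(1 − 0.6) = 0.687218 ≈ 0.6872.
seq1–seq3: 10/20 sites differ → p = 0.5, d = −0.75 ln(1 − 0.666667) = 0.823960 ≈ 0.8240.
seq2–seq3: 9/20 sites differ → p = 0.45, d = −0.75 ln(1 − 0.6) = 0.687218 ≈ 0.6872.

d(seq1,seq2) = 0.6872, d(seq1,seq3) = 0.8240, d(seq2,seq3) = 0.6872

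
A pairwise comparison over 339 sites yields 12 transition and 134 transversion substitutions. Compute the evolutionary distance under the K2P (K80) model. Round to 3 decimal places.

P = 12/339 ≈ 0.035398 and Q = 134/339 ≈ 0.39528.
Under the Kimura two-parameter model, d = −½ ln(1 − 2P − Q) − ¼ ln(1 − 2Q).
1 − 2P − Q = 0.533924, giving −½ ln(0.533924) = 0.313751.
1 − 2Q = 0.20944, giving −¼ ln(0.20944) = 0.390829.
d = 0.313751 + 0.390829 = 0.704580.

0.705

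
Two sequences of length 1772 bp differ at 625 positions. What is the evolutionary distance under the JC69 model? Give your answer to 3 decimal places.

p = 625/1772 ≈ 0.352709.
d = −(3/4) ln(1 − 4p/3) = −0.75 ln(1 − 0.470279) = −0.75 ln(0.529721)
  = −0.75 × (-0.635405) = 0.476554 substitutions/site.

0.477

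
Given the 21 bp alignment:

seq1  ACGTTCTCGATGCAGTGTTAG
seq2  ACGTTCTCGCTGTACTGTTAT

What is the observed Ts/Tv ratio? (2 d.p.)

0.33

Transitions are A↔G and C↔T; transversions are all other mismatches.
Transitions: 1. Transversions: 3.
R = 1/3 = 0.333333… ≈ 0.33 (to 2 d.p.).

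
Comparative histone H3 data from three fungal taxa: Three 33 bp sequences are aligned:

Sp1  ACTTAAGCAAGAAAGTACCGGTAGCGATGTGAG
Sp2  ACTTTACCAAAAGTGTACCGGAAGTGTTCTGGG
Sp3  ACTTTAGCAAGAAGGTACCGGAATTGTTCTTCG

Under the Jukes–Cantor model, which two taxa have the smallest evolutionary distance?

Sp1–Sp2: 10/33 differ, p = 0.303, d = 0.388.
Sp1–Sp3: 9/33 differ, p = 0.273, d = 0.339.
Sp2–Sp3: 7/33 differ, p = 0.212, d = 0.249.
The smallest distance is between Sp2 and Sp3.

Sp2 and Sp3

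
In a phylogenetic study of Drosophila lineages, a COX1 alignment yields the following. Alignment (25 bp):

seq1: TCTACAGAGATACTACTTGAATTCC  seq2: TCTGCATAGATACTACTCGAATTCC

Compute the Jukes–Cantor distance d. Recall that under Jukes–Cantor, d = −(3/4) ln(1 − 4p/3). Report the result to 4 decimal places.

0.1308

The sequences differ at 3 of 25 sites (4, 7, 18), so p = 3/25 = 0.12.
d = −(3/4) ln(1 − 4p/3) = −0.75 ln(1 − 0.16) = −0.75 ln(0.84)
  = −0.75 × (-0.174353) = 0.130765 substitutions/site.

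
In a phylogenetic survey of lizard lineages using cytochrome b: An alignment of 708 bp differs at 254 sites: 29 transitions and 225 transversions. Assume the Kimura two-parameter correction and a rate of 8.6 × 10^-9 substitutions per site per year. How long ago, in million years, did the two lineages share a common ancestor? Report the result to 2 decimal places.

P = 29/708 ≈ 0.04096 and Q = 225/708 ≈ 0.317797.
Under the Kimura two-parameter model, d = −½ ln(1 − 2P − Q) − ¼ ln(1 − 2Q).
1 − 2P − Q = 0.600283, giving −½ ln(0.600283) = 0.255177.
1 − 2Q = 0.364406, giving −¼ ln(0.364406) = 0.252372.
d = 0.255177 + 0.252372 = 0.507549.
Under a molecular clock d = 2μt, so t = d/(2μ) = 0.507549 / (2 × 8.6 × 10^-9) = 29.51 million years.

29.51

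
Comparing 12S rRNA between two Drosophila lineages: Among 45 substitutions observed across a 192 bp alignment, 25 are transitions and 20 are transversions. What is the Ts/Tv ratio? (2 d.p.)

1.25

R = 25/20 = 1.25.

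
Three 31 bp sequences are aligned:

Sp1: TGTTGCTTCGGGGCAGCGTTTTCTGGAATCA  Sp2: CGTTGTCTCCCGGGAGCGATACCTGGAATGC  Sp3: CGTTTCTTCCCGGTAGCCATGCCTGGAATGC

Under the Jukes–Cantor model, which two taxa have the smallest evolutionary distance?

Sp1–Sp2: 11/31 differ, p = 0.355, d = 0.481.
Sp1–Sp3: 11/31 differ, p = 0.355, d = 0.481.
Sp2–Sp3: 6/31 differ, p = 0.194, d = 0.224.
The smallest distance is between Sp2 and Sp3.

Sp2 and Sp3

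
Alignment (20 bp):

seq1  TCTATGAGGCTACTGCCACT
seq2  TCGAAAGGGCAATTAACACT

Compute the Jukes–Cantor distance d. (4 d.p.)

The sequences differ at 8 of 20 sites (3, 5, 6, 7, 11, 13, 15, 16), so p = 8/20 = 0.4.
d = −(3/4) ln(1 − 4p/3) = −0.75 ln(1 − 0.533333) = −0.75 ln(0.466667)
  = −0.75 × (-0.762139) = 0.571604 substitutions/site.

0.5716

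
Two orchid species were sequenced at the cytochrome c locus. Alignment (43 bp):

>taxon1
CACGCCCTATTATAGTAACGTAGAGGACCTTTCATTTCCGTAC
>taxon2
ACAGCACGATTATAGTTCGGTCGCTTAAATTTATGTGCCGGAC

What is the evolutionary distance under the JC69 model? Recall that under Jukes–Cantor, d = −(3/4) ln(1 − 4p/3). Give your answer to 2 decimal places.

The sequences differ at 19 of 43 sites, so p = 19/43 ≈ 0.44186.
d = −(3/4) ln(1 − 4p/3) = −0.75 ln(1 − 0.589147) = −0.75 ln(0.410853)
  = −0.75 × (-0.889520) = 0.667140 substitutions/site.

0.67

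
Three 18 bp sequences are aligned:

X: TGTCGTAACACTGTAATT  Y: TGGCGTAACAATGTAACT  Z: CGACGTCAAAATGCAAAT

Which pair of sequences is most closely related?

X–Y: 3/18 differ, p = 0.167, d = 0.188.
X–Z: 7/18 differ, p = 0.389, d = 0.548.
Y–Z: 6/18 differ, p = 0.333, d = 0.441.
The smallest distance is between X and Y.

X and Y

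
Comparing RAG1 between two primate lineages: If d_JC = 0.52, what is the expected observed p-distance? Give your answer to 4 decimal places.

p = (3/4)(1 − e^(−4d/3)) = 0.75 × (1 − e^(-0.693333)) = 0.75 × (1 − 0.499907) = 0.375070.

0.3751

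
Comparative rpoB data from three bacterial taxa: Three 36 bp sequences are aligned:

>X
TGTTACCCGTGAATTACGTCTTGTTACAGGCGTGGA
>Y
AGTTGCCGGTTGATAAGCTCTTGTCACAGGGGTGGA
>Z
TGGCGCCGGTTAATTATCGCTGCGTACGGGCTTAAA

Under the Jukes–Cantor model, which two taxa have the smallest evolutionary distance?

X–Y: 10/36 differ, p = 0.278, d = 0.347.
X–Z: 15/36 differ, p = 0.417, d = 0.608.
Y–Z: 16/36 differ, p = 0.444, d = 0.673.
The smallest distance is between X and Y.

X and Y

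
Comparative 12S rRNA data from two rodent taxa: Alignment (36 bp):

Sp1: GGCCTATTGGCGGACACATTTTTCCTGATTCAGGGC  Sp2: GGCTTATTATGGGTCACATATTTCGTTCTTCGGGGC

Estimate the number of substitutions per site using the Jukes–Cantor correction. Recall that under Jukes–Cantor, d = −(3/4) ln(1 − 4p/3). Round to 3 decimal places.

The sequences differ at 10 of 36 sites (4, 9, 10, 11, 14, 20, 25, 27, 28, 32), so p = 10/36 ≈ 0.277778.
d = −(3/4) ln(1 − 4p/3) = −0.75 ln(1 − 0.370371) = −0.75 ln(0.629629)
  = −0.75 × (-0.462625) = 0.346969 substitutions/site.

0.347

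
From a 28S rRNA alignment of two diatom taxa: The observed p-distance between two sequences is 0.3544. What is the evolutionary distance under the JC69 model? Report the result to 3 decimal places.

d = −(3/4) ln(1 − 4p/3) = −0.75 ln(1 − 0.472533) = −0.75 ln(0.527467)
  = −0.75 × (-0.639669) = 0.479752 substitutions/site.

0.480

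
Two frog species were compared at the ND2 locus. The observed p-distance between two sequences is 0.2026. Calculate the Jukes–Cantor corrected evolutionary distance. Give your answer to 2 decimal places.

d = −(3/4) ln(1 − 4p/3) = −0.75 ln(1 − 0.270133) = −0.75 ln(0.729867)
  = −0.75 × (-0.314893) = 0.236170 substitutions/site.

0.24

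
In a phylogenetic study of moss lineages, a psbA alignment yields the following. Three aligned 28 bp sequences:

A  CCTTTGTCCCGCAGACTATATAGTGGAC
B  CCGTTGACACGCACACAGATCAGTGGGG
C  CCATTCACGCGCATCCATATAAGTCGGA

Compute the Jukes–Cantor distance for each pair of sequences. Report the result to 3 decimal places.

A–B: 11/28 sites differ → p ≈ 0.392857, d = −0.75 ln(1 − 0.523809) = 0.556452 ≈ 0.556.
A–C: 14/28 sites differ → p = 0.5, d = −0.75 ln(1 − 0.666667) = 0.823960 ≈ 0.824.
B–C: 9/28 sites differ → p ≈ 0.321429, d = −0.75 ln(1 − 0.428572) = 0.419713 ≈ 0.420.

d(A,B) = 0.556, d(A,C) = 0.824, d(B,C) = 0.420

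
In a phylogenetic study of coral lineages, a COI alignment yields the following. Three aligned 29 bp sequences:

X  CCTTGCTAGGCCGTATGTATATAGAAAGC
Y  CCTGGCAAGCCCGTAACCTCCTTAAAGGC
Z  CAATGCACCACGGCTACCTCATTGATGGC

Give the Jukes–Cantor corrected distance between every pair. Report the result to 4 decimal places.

X–Y: 12/29 sites differ → p ≈ 0.413793, d = −0.75 ln(1 − 0.551724) = 0.601760 ≈ 0.6018.
X–Z: 17/29 sites differ → p ≈ 0.586207, d = −0.75 ln(1 − 0.781609) = 1.141101 ≈ 1.1411.
Y–Z: 12/29 sites differ → p ≈ 0.413793, d = −0.75 ln(1 − 0.551724) = 0.601760 ≈ 0.6018.

d(X,Y) = 0.6018, d(X,Z) = 1.1411, d(Y,Z) = 0.6018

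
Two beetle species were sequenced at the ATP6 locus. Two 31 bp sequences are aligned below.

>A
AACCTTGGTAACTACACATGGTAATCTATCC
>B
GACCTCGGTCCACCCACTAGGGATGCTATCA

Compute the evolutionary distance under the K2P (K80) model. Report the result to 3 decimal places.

Of 31 sites, 3 differences are transitions and 10 are transversions, so P = 3/31 ≈ 0.096774 and Q = 10/31 ≈ 0.322581.
Under the Kimura two-parameter model, d = −½ ln(1 − 2P − Q) − ¼ ln(1 − 2Q).
1 − 2P − Q = 0.483871, giving −½ ln(0.483871) = 0.362968.
1 − 2Q = 0.354838, giving −¼ ln(0.354838) = 0.259023.
d = 0.362968 + 0.259023 = 0.621991.

0.622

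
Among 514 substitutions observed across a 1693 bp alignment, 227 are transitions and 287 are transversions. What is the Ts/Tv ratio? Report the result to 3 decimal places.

0.791

R = 227/287 = 0.790940… ≈ 0.791 (to 3 d.p.).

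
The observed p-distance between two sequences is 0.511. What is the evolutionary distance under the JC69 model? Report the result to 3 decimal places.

d = −(3/4) ln(1 − 4p/3) = −0.75 ln(1 − 0.681333) = −0.75 ln(0.318667)
  = −0.75 × (-1.143609) = 0.857707 substitutions/site.

0.858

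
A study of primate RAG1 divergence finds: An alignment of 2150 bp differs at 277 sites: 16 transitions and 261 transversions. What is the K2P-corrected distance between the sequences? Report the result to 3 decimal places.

0.143

P = 16/2150 ≈ 0.007442 and Q = 261/2150 ≈ 0.121395.
Under the Kimura two-parameter model, d = −½ ln(1 − 2P − Q) − ¼ ln(1 − 2Q).
1 − 2P − Q = 0.863721, giving −½ ln(0.863721) = 0.073253.
1 − 2Q = 0.75721, giving −¼ ln(0.75721) = 0.069529.
d = 0.073253 + 0.069529 = 0.142782.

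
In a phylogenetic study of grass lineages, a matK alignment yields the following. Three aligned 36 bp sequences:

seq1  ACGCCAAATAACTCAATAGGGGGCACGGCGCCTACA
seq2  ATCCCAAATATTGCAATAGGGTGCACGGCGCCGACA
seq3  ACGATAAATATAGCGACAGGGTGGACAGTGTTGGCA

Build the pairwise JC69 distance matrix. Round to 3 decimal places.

d(seq1,seq2) = 0.225, d(seq1,seq3) = 0.608, d(seq2,seq3) = 0.493

seq1–seq2: 7/36 sites differ → p ≈ 0.194444, d = −0.75 ln(1 − 0.259259) = 0.225078 ≈ 0.225.
seq1–seq3: 15/36 sites differ → p ≈ 0.416667, d = −0.75 ln(1 − 0.555556) = 0.608198 ≈ 0.608.
seq2–seq3: 13/36 sites differ → p ≈ 0.361111, d = −0.75 ln(1 − 0.481481) = 0.492584 ≈ 0.493.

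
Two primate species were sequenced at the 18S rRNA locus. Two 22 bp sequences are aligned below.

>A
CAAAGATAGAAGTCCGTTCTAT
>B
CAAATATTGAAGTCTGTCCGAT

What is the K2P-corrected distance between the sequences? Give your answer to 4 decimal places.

Of 22 sites, 2 differences are transitions and 3 are transversions, so P = 2/22 ≈ 0.090909 and Q = 3/22 ≈ 0.136364.
Under the Kimura two-parameter model, d = −½ ln(1 − 2P − Q) − ¼ ln(1 − 2Q).
1 − 2P − Q = 0.681818, giving −½ ln(0.681818) = 0.191496.
1 − 2Q = 0.727272, giving −¼ ln(0.727272) = 0.079614.
d = 0.191496 + 0.079614 = 0.271110.

0.2711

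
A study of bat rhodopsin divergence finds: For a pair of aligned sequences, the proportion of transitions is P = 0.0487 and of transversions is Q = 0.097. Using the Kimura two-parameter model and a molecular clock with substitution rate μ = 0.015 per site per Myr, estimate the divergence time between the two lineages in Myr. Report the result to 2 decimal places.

Under the Kimura two-parameter model, d = −½ ln(1 − 2P − Q) − ¼ ln(1 − 2Q).
1 − 2P − Q = 0.8056, giving −½ ln(0.8056) = 0.108084.
1 − 2Q = 0.806, giving −¼ ln(0.806) = 0.053918.
d = 0.108084 + 0.053918 = 0.162002.
Under a molecular clock d = 2μt, so t = d/(2μ) = 0.162002 / (2 × 0.015) = 5.40 Myr.

5.40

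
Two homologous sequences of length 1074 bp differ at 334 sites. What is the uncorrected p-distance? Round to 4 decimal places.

p = 334/1074 = 0.310986… ≈ 0.3110 (to 4 d.p.).

0.3110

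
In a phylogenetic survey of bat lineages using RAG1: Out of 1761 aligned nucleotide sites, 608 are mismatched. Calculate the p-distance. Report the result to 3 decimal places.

p = 608/1761 = 0.345258… ≈ 0.345 (to 3 d.p.).

0.345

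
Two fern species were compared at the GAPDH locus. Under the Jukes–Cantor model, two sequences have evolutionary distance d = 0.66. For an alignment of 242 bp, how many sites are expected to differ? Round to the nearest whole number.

Invert JC69: p = (3/4)(1 − e^(−4d/3)) = 0.75 × (1 − e^(-0.88)) = 0.75 × (1 − 0.414783) = 0.438913.
Expected differing sites = pL ≈ 0.438913 × 242 = 106.216946 ≈ 106.

106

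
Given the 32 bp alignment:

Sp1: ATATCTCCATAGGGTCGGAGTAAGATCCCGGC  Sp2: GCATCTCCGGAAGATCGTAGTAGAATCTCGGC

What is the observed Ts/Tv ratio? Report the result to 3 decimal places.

Transitions are A↔G and C↔T; transversions are all other mismatches.
Transitions: 8. Transversions: 2.
R = 8/2 = 4.000.

4.000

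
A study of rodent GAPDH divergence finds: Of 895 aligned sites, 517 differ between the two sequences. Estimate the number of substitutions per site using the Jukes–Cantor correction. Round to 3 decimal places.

p = 517/895 ≈ 0.577654.
d = −(3/4) ln(1 − 4p/3) = −0.75 ln(1 − 0.770205) = −0.75 ln(0.229795)
  = −0.75 × (-1.470568) = 1.102926 substitutions/site.

1.103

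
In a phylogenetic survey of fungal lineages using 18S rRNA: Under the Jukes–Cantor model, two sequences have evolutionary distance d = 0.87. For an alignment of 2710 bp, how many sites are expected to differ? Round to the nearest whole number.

Invert JC69: p = (3/4)(1 − e^(−4d/3)) = 0.75 × (1 − e^(-1.16)) = 0.75 × (1 − 0.313486) = 0.514886.
Expected differing sites = pL ≈ 0.514886 × 2710 = 1395.34106 ≈ 1395.

1395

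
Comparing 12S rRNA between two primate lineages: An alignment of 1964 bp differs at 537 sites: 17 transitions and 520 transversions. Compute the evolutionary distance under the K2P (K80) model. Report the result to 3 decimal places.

0.354

P = 17/1964 ≈ 0.008656 and Q = 520/1964 ≈ 0.264766.
Under the Kimura two-parameter model, d = −½ ln(1 − 2P − Q) − ¼ ln(1 − 2Q).
1 − 2P − Q = 0.717922, giving −½ ln(0.717922) = 0.165697.
1 − 2Q = 0.470468, giving −¼ ln(0.470468) = 0.188507.
d = 0.165697 + 0.188507 = 0.354204.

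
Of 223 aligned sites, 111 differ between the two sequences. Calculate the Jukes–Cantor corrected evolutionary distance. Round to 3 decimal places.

p = 111/223 ≈ 0.497758.
d = −(3/4) ln(1 − 4p/3) = −0.75 ln(1 − 0.663677) = −0.75 ln(0.336323)
  = −0.75 × (-1.089683) = 0.817262 substitutions/site.

0.817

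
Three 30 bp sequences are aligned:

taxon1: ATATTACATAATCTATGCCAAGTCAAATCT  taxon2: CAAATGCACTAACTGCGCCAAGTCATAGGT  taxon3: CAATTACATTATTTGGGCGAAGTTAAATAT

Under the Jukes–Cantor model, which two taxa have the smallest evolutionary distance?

taxon1 and taxon3

taxon1–taxon2: 12/30 differ, p = 0.400, d = 0.572.
taxon1–taxon3: 9/30 differ, p = 0.300, d = 0.383.
taxon2–taxon3: 11/30 differ, p = 0.367, d = 0.503.
The smallest distance is between taxon1 and taxon3.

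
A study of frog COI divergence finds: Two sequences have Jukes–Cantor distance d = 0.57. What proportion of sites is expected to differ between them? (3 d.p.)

p = (3/4)(1 − e^(−4d/3)) = 0.75 × (1 − e^(-0.76)) = 0.75 × (1 − 0.467666) = 0.399251.

0.399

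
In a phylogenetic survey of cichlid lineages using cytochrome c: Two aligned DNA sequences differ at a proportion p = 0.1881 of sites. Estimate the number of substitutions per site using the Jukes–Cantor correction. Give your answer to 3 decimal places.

d = −(3/4) ln(1 − 4p/3) = −0.75 ln(1 − 0.2508) = −0.75 ln(0.7492)
  = −0.75 × (-0.288749) = 0.216562 substitutions/site.

0.217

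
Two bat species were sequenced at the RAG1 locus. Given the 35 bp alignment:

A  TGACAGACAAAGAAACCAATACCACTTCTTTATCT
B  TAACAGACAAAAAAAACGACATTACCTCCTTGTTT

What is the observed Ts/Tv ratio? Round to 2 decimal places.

Transitions are A↔G and C↔T; transversions are all other mismatches.
Transitions: 10. Transversions: 1.
R = 10/1 = 10.00.

10.00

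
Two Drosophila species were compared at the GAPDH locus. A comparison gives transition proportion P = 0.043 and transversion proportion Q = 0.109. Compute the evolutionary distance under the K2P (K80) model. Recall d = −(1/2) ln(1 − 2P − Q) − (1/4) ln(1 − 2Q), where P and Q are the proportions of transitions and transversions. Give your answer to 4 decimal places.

Under the Kimura two-parameter model, d = −½ ln(1 − 2P − Q) − ¼ ln(1 − 2Q).
1 − 2P − Q = 0.805, giving −½ ln(0.805) = 0.108457.
1 − 2Q = 0.782, giving −¼ ln(0.782) = 0.061475.
d = 0.108457 + 0.061475 = 0.169932.

0.1699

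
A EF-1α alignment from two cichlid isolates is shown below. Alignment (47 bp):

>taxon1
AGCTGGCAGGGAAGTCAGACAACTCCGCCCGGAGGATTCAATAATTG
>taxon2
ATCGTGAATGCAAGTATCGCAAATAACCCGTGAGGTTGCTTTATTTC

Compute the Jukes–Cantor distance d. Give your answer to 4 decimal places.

The sequences differ at 22 of 47 sites, so p = 22/47 ≈ 0.468085.
d = −(3/4) ln(1 − 4p/3) = −0.75 ln(1 − 0.624113) = −0.75 ln(0.375887)
  = −0.75 × (-0.978467) = 0.733850 substitutions/site.

0.7339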